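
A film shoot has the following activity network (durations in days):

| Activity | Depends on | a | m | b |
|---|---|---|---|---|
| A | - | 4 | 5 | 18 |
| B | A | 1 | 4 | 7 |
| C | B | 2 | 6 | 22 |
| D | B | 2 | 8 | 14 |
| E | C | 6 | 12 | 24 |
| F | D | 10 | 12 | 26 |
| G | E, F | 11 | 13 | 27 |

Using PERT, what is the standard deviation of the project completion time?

4.97 days

te_A = (4 + 4·5 + 18)/6 = 42/6 = 7; σ²_A = ((18−4)/6)² = 5.444
te_B = (1 + 4·4 + 7)/6 = 24/6 = 4; σ²_B = ((7−1)/6)² = 1.000
te_C = (2 + 4·6 + 22)/6 = 48/6 = 8; σ²_C = ((22−2)/6)² = 11.111
te_D = (2 + 4·8 + 14)/6 = 48/6 = 8; σ²_D = ((14−2)/6)² = 4.000
te_E = (6 + 4·12 + 24)/6 = 78/6 = 13; σ²_E = ((24−6)/6)² = 9.000
te_F = (10 + 4·12 + 26)/6 = 84/6 = 14; σ²_F = ((26−10)/6)² = 7.111
te_G = (11 + 4·13 + 27)/6 = 90/6 = 15; σ²_G = ((27−11)/6)² = 7.111

Forward pass:
ES_A = 0; EF_A = 7
ES_B = 7; EF_B = 7+4 = 11
ES_C = 11; EF_C = 11+8 = 19
ES_D = 11; EF_D = 11+8 = 19
ES_E = 19; EF_E = 19+13 = 32
ES_F = 19; EF_F = 19+14 = 33
ES_G = max(EF_E=32, EF_F=33) = 33; EF_G = 33+15 = 48
Expected project duration μ = 48 days. Critical path: A → B → D → F → G.

Variance along critical path = 5.444 + 1.000 + 4.000 + 7.111 + 7.111 = 24.667
σ = √24.667 = 4.967 days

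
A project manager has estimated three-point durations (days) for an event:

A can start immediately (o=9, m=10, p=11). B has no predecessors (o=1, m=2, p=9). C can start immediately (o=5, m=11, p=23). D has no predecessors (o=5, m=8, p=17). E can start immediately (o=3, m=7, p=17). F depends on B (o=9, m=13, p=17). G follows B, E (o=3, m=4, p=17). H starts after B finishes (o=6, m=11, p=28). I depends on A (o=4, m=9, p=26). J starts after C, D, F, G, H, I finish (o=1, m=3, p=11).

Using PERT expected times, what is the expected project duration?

te_A = (9 + 4·10 + 11)/6 = 60/6 = 10
te_B = (1 + 4·2 + 9)/6 = 18/6 = 3
te_C = (5 + 4·11 + 23)/6 = 72/6 = 12
te_D = (5 + 4·8 + 17)/6 = 54/6 = 9
te_E = (3 + 4·7 + 17)/6 = 48/6 = 8
te_F = (9 + 4·13 + 17)/6 = 78/6 = 13
te_G = (3 + 4·4 + 17)/6 = 36/6 = 6
te_H = (6 + 4·11 + 28)/6 = 78/6 = 13
te_I = (4 + 4·9 + 26)/6 = 66/6 = 11
te_J = (1 + 4·3 + 11)/6 = 24/6 = 4

Forward pass:
ES_A = 0; EF_A = 10
ES_B = 0; EF_B = 3
ES_C = 0; EF_C = 12
ES_D = 0; EF_D = 9
ES_E = 0; EF_E = 8
ES_F = 3; EF_F = 3+13 = 16
ES_G = max(EF_B=3, EF_E=8) = 8; EF_G = 8+6 = 14
ES_H = 3; EF_H = 3+13 = 16
ES_I = 10; EF_I = 10+11 = 21
ES_J = max(EF_C=12, EF_D=9, EF_F=16, EF_G=14, EF_H=16, EF_I=21) = 21; EF_J = 21+4 = 25
Expected project duration μ = 25 days. Critical path: A → I → J.

25 days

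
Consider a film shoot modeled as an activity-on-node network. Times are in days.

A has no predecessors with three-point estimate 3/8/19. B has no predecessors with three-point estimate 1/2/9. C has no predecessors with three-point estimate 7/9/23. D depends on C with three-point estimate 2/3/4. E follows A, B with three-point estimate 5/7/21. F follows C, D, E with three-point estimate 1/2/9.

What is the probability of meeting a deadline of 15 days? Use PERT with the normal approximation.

0.067

te_A = (3 + 4·8 + 19)/6 = 54/6 = 9; σ²_A = ((19−3)/6)² = 7.111
te_B = (1 + 4·2 + 9)/6 = 18/6 = 3; σ²_B = ((9−1)/6)² = 1.778
te_C = (7 + 4·9 + 23)/6 = 66/6 = 11; σ²_C = ((23−7)/6)² = 7.111
te_D = (2 + 4·3 + 4)/6 = 18/6 = 3; σ²_D = ((4−2)/6)² = 0.111
te_E = (5 + 4·7 + 21)/6 = 54/6 = 9; σ²_E = ((21−5)/6)² = 7.111
te_F = (1 + 4·2 + 9)/6 = 18/6 = 3; σ²_F = ((9−1)/6)² = 1.778

Forward pass:
ES_A = 0; EF_A = 9
ES_B = 0; EF_B = 3
ES_C = 0; EF_C = 11
ES_D = 11; EF_D = 11+3 = 14
ES_E = max(EF_A=9, EF_B=3) = 9; EF_E = 9+9 = 18
ES_F = max(EF_C=11, EF_D=14, EF_E=18) = 18; EF_F = 18+3 = 21
Expected project duration μ = 21 days. Critical path: A → E → F.

Variance along critical path = 7.111 + 7.111 + 1.778 = 16.000; σ = √16.000 = 4.000 days.
Z = (15 − 21) / 4.000 = -1.500
P(T ≤ 15) = Φ(-1.500) ≈ 0.067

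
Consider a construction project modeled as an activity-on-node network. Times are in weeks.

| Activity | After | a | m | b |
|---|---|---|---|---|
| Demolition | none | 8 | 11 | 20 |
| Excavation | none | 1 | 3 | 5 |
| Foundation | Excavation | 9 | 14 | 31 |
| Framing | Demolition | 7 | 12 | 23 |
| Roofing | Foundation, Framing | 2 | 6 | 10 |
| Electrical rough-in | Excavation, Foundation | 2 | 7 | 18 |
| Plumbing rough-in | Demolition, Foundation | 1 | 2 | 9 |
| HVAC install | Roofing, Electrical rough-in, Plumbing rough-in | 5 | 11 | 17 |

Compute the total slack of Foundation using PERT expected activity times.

te_Demolition = (8 + 4·11 + 20)/6 = 72/6 = 12
te_Excavation = (1 + 4·3 + 5)/6 = 18/6 = 3
te_Foundation = (9 + 4·14 + 31)/6 = 96/6 = 16
te_Framing = (7 + 4·12 + 23)/6 = 78/6 = 13
te_Roofing = (2 + 4·6 + 10)/6 = 36/6 = 6
te_Electrical rough-in = (2 + 4·7 + 18)/6 = 48/6 = 8
te_Plumbing rough-in = (1 + 4·2 + 9)/6 = 18/6 = 3
te_HVAC install = (5 + 4·11 + 17)/6 = 66/6 = 11

Forward pass:
ES_Demolition = 0; EF_Demolition = 12
ES_Excavation = 0; EF_Excavation = 3
ES_Foundation = 3; EF_Foundation = 3+16 = 19
ES_Framing = 12; EF_Framing = 12+13 = 25
ES_Roofing = max(EF_Foundation=19, EF_Framing=25) = 25; EF_Roofing = 25+6 = 31
ES_Electrical rough-in = max(EF_Excavation=3, EF_Foundation=19) = 19; EF_Electrical rough-in = 19+8 = 27
ES_Plumbing rough-in = max(EF_Demolition=12, EF_Foundation=19) = 19; EF_Plumbing rough-in = 19+3 = 22
ES_HVAC install = max(EF_Roofing=31, EF_Electrical rough-in=27, EF_Plumbing rough-in=22) = 31; EF_HVAC install = 31+11 = 42
Expected project duration μ = 42 weeks. Critical path: Demolition → Framing → Roofing → HVAC install.

Backward pass:
LF_HVAC install = 42; LS_HVAC install = 42−11 = 31
LF_Plumbing rough-in = LS_HVAC install = 31; LS_Plumbing rough-in = 31−3 = 28
LF_Electrical rough-in = LS_HVAC install = 31; LS_Electrical rough-in = 31−8 = 23
LF_Roofing = LS_HVAC install = 31; LS_Roofing = 31−6 = 25
LF_Framing = LS_Roofing = 25; LS_Framing = 25−13 = 12
LF_Foundation = min(LS_Roofing=25, LS_Electrical rough-in=23, LS_Plumbing rough-in=28) = 23; LS_Foundation = 23−16 = 7
LF_Excavation = min(LS_Foundation=7, LS_Electrical rough-in=23) = 7; LS_Excavation = 7−3 = 4
LF_Demolition = min(LS_Framing=12, LS_Plumbing rough-in=28) = 12; LS_Demolition = 12−12 = 0
Slack_Foundation = LS_Foundation − ES_Foundation = 7 − 3 = 4

4 weeks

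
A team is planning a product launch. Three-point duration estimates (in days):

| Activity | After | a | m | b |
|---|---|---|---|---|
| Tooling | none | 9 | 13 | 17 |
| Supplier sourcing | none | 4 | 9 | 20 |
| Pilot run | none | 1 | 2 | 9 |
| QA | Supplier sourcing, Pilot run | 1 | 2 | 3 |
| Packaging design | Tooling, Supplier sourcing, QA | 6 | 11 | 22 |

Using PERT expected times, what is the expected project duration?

te_Tooling = (9 + 4·13 + 17)/6 = 78/6 = 13
te_Supplier sourcing = (4 + 4·9 + 20)/6 = 60/6 = 10
te_Pilot run = (1 + 4·2 + 9)/6 = 18/6 = 3
te_QA = (1 + 4·2 + 3)/6 = 12/6 = 2
te_Packaging design = (6 + 4·11 + 22)/6 = 72/6 = 12

Forward pass:
ES_Tooling = 0; EF_Tooling = 13
ES_Supplier sourcing = 0; EF_Supplier sourcing = 10
ES_Pilot run = 0; EF_Pilot run = 3
ES_QA = max(EF_Supplier sourcing=10, EF_Pilot run=3) = 10; EF_QA = 10+2 = 12
ES_Packaging design = max(EF_Tooling=13, EF_Supplier sourcing=10, EF_QA=12) = 13; EF_Packaging design = 13+12 = 25
Expected project duration μ = 25 days. Critical path: Tooling → Packaging design.

25 days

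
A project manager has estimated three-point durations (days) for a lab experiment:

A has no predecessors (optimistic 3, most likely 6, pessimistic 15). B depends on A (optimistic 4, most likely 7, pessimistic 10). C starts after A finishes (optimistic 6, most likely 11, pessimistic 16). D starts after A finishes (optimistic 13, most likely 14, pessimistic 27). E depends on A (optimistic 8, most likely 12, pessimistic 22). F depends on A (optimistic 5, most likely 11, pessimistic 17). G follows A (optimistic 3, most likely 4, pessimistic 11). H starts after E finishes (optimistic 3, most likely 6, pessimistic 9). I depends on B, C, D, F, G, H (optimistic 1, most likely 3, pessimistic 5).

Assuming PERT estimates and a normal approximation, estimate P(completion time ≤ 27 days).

0.272

te_A = (3 + 4·6 + 15)/6 = 42/6 = 7; σ²_A = ((15−3)/6)² = 4.000
te_B = (4 + 4·7 + 10)/6 = 42/6 = 7; σ²_B = ((10−4)/6)² = 1.000
te_C = (6 + 4·11 + 16)/6 = 66/6 = 11; σ²_C = ((16−6)/6)² = 2.778
te_D = (13 + 4·14 + 27)/6 = 96/6 = 16; σ²_D = ((27−13)/6)² = 5.444
te_E = (8 + 4·12 + 22)/6 = 78/6 = 13; σ²_E = ((22−8)/6)² = 5.444
te_F = (5 + 4·11 + 17)/6 = 66/6 = 11; σ²_F = ((17−5)/6)² = 4.000
te_G = (3 + 4·4 + 11)/6 = 30/6 = 5; σ²_G = ((11−3)/6)² = 1.778
te_H = (3 + 4·6 + 9)/6 = 36/6 = 6; σ²_H = ((9−3)/6)² = 1.000
te_I = (1 + 4·3 + 5)/6 = 18/6 = 3; σ²_I = ((5−1)/6)² = 0.444

Forward pass:
ES_A = 0; EF_A = 7
ES_B = 7; EF_B = 7+7 = 14
ES_C = 7; EF_C = 7+11 = 18
ES_D = 7; EF_D = 7+16 = 23
ES_E = 7; EF_E = 7+13 = 20
ES_F = 7; EF_F = 7+11 = 18
ES_G = 7; EF_G = 7+5 = 12
ES_H = 20; EF_H = 20+6 = 26
ES_I = max(EF_B=14, EF_C=18, EF_D=23, EF_F=18, EF_G=12, EF_H=26) = 26; EF_I = 26+3 = 29
Expected project duration μ = 29 days. Critical path: A → E → H → I.

Variance along critical path = 4.000 + 5.444 + 1.000 + 0.444 = 10.889; σ = √10.889 = 3.300 days.
Z = (27 − 29) / 3.300 = -0.606
P(T ≤ 27) = Φ(-0.606) ≈ 0.272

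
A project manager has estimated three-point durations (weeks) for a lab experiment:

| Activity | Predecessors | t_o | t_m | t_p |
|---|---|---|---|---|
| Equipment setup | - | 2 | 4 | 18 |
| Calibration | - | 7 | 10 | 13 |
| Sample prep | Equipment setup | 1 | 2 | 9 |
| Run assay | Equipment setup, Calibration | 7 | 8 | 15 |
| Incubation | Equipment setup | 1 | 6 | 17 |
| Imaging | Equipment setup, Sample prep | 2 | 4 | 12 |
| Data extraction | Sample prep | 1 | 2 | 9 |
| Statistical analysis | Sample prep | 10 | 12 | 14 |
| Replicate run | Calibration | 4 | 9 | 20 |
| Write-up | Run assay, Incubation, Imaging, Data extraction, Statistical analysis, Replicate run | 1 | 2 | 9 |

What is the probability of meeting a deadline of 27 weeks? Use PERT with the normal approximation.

te_Equipment setup = (2 + 4·4 + 18)/6 = 36/6 = 6; σ²_Equipment setup = ((18−2)/6)² = 7.111
te_Calibration = (7 + 4·10 + 13)/6 = 60/6 = 10; σ²_Calibration = ((13−7)/6)² = 1.000
te_Sample prep = (1 + 4·2 + 9)/6 = 18/6 = 3; σ²_Sample prep = ((9−1)/6)² = 1.778
te_Run assay = (7 + 4·8 + 15)/6 = 54/6 = 9; σ²_Run assay = ((15−7)/6)² = 1.778
te_Incubation = (1 + 4·6 + 17)/6 = 42/6 = 7; σ²_Incubation = ((17−1)/6)² = 7.111
te_Imaging = (2 + 4·4 + 12)/6 = 30/6 = 5; σ²_Imaging = ((12−2)/6)² = 2.778
te_Data extraction = (1 + 4·2 + 9)/6 = 18/6 = 3; σ²_Data extraction = ((9−1)/6)² = 1.778
te_Statistical analysis = (10 + 4·12 + 14)/6 = 72/6 = 12; σ²_Statistical analysis = ((14−10)/6)² = 0.444
te_Replicate run = (4 + 4·9 + 20)/6 = 60/6 = 10; σ²_Replicate run = ((20−4)/6)² = 7.111
te_Write-up = (1 + 4·2 + 9)/6 = 18/6 = 3; σ²_Write-up = ((9−1)/6)² = 1.778

Forward pass:
ES_Equipment setup = 0; EF_Equipment setup = 6
ES_Calibration = 0; EF_Calibration = 10
ES_Sample prep = 6; EF_Sample prep = 6+3 = 9
ES_Run assay = max(EF_Equipment setup=6, EF_Calibration=10) = 10; EF_Run assay = 10+9 = 19
ES_Incubation = 6; EF_Incubation = 6+7 = 13
ES_Imaging = max(EF_Equipment setup=6, EF_Sample prep=9) = 9; EF_Imaging = 9+5 = 14
ES_Data extraction = 9; EF_Data extraction = 9+3 = 12
ES_Statistical analysis = 9; EF_Statistical analysis = 9+12 = 21
ES_Replicate run = 10; EF_Replicate run = 10+10 = 20
ES_Write-up = max(EF_Run assay=19, EF_Incubation=13, EF_Imaging=14, EF_Data extraction=12, EF_Statistical analysis=21, EF_Replicate run=20) = 21; EF_Write-up = 21+3 = 24
Expected project duration μ = 24 weeks. Critical path: Equipment setup → Sample prep → Statistical analysis → Write-up.

Variance along critical path = 7.111 + 1.778 + 0.444 + 1.778 = 11.111; σ = √11.111 = 3.333 weeks.
Z = (27 − 24) / 3.333 = 0.900
P(T ≤ 27) = Φ(0.900) ≈ 0.816

0.816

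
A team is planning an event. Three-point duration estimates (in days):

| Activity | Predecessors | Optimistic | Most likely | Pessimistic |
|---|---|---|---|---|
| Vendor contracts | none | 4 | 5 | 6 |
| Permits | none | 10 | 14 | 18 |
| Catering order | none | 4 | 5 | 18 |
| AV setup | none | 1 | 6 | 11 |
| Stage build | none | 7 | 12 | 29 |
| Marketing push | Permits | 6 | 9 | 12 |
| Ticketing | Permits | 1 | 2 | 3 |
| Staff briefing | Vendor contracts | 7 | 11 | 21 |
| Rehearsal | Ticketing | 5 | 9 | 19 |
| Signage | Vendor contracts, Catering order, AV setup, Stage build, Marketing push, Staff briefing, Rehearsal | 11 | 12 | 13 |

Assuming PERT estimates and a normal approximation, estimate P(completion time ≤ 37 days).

0.357

te_Vendor contracts = (4 + 4·5 + 6)/6 = 30/6 = 5; σ²_Vendor contracts = ((6−4)/6)² = 0.111
te_Permits = (10 + 4·14 + 18)/6 = 84/6 = 14; σ²_Permits = ((18−10)/6)² = 1.778
te_Catering order = (4 + 4·5 + 18)/6 = 42/6 = 7; σ²_Catering order = ((18−4)/6)² = 5.444
te_AV setup = (1 + 4·6 + 11)/6 = 36/6 = 6; σ²_AV setup = ((11−1)/6)² = 2.778
te_Stage build = (7 + 4·12 + 29)/6 = 84/6 = 14; σ²_Stage build = ((29−7)/6)² = 13.444
te_Marketing push = (6 + 4·9 + 12)/6 = 54/6 = 9; σ²_Marketing push = ((12−6)/6)² = 1.000
te_Ticketing = (1 + 4·2 + 3)/6 = 12/6 = 2; σ²_Ticketing = ((3−1)/6)² = 0.111
te_Staff briefing = (7 + 4·11 + 21)/6 = 72/6 = 12; σ²_Staff briefing = ((21−7)/6)² = 5.444
te_Rehearsal = (5 + 4·9 + 19)/6 = 60/6 = 10; σ²_Rehearsal = ((19−5)/6)² = 5.444
te_Signage = (11 + 4·12 + 13)/6 = 72/6 = 12; σ²_Signage = ((13−11)/6)² = 0.111

Forward pass:
ES_Vendor contracts = 0; EF_Vendor contracts = 5
ES_Permits = 0; EF_Permits = 14
ES_Catering order = 0; EF_Catering order = 7
ES_AV setup = 0; EF_AV setup = 6
ES_Stage build = 0; EF_Stage build = 14
ES_Marketing push = 14; EF_Marketing push = 14+9 = 23
ES_Ticketing = 14; EF_Ticketing = 14+2 = 16
ES_Staff briefing = 5; EF_Staff briefing = 5+12 = 17
ES_Rehearsal = 16; EF_Rehearsal = 16+10 = 26
ES_Signage = max(EF_Vendor contracts=5, EF_Catering order=7, EF_AV setup=6, EF_Stage build=14, EF_Marketing push=23, EF_Staff briefing=17, EF_Rehearsal=26) = 26; EF_Signage = 26+12 = 38
Expected project duration μ = 38 days. Critical path: Permits → Ticketing → Rehearsal → Signage.

Variance along critical path = 1.778 + 0.111 + 5.444 + 0.111 = 7.444; σ = √7.444 = 2.728 days.
Z = (37 − 38) / 2.728 = -0.367
P(T ≤ 37) = Φ(-0.367) ≈ 0.357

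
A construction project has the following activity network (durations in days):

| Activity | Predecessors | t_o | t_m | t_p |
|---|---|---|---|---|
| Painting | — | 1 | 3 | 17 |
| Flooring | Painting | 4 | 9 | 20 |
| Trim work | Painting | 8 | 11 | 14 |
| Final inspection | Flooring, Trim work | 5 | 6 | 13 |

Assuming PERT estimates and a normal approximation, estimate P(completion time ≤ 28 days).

te_Painting = (1 + 4·3 + 17)/6 = 30/6 = 5; σ²_Painting = ((17−1)/6)² = 7.111
te_Flooring = (4 + 4·9 + 20)/6 = 60/6 = 10; σ²_Flooring = ((20−4)/6)² = 7.111
te_Trim work = (8 + 4·11 + 14)/6 = 66/6 = 11; σ²_Trim work = ((14−8)/6)² = 1.000
te_Final inspection = (5 + 4·6 + 13)/6 = 42/6 = 7; σ²_Final inspection = ((13−5)/6)² = 1.778

Forward pass:
ES_Painting = 0; EF_Painting = 5
ES_Flooring = 5; EF_Flooring = 5+10 = 15
ES_Trim work = 5; EF_Trim work = 5+11 = 16
ES_Final inspection = max(EF_Flooring=15, EF_Trim work=16) = 16; EF_Final inspection = 16+7 = 23
Expected project duration μ = 23 days. Critical path: Painting → Trim work → Final inspection.

Variance along critical path = 7.111 + 1.000 + 1.778 = 9.889; σ = √9.889 = 3.145 days.
Z = (28 − 23) / 3.145 = 1.590
P(T ≤ 28) = Φ(1.590) ≈ 0.944

0.944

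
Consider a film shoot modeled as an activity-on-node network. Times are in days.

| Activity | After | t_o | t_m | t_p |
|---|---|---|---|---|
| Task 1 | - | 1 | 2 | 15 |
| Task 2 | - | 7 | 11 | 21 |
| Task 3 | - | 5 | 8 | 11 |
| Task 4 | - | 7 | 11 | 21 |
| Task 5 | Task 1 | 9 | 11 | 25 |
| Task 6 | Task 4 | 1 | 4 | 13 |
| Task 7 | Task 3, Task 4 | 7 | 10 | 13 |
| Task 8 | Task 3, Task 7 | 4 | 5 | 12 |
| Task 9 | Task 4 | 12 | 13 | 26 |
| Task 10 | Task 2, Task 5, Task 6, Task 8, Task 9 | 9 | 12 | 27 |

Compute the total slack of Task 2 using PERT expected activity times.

16 days

te_Task 1 = (1 + 4·2 + 15)/6 = 24/6 = 4
te_Task 2 = (7 + 4·11 + 21)/6 = 72/6 = 12
te_Task 3 = (5 + 4·8 + 11)/6 = 48/6 = 8
te_Task 4 = (7 + 4·11 + 21)/6 = 72/6 = 12
te_Task 5 = (9 + 4·11 + 25)/6 = 78/6 = 13
te_Task 6 = (1 + 4·4 + 13)/6 = 30/6 = 5
te_Task 7 = (7 + 4·10 + 13)/6 = 60/6 = 10
te_Task 8 = (4 + 4·5 + 12)/6 = 36/6 = 6
te_Task 9 = (12 + 4·13 + 26)/6 = 90/6 = 15
te_Task 10 = (9 + 4·12 + 27)/6 = 84/6 = 14

Forward pass:
ES_Task 1 = 0; EF_Task 1 = 4
ES_Task 2 = 0; EF_Task 2 = 12
ES_Task 3 = 0; EF_Task 3 = 8
ES_Task 4 = 0; EF_Task 4 = 12
ES_Task 5 = 4; EF_Task 5 = 4+13 = 17
ES_Task 6 = 12; EF_Task 6 = 12+5 = 17
ES_Task 7 = max(EF_Task 3=8, EF_Task 4=12) = 12; EF_Task 7 = 12+10 = 22
ES_Task 8 = max(EF_Task 3=8, EF_Task 7=22) = 22; EF_Task 8 = 22+6 = 28
ES_Task 9 = 12; EF_Task 9 = 12+15 = 27
ES_Task 10 = max(EF_Task 2=12, EF_Task 5=17, EF_Task 6=17, EF_Task 8=28, EF_Task 9=27) = 28; EF_Task 10 = 28+14 = 42
Expected project duration μ = 42 days. Critical path: Task 4 → Task 7 → Task 8 → Task 10.

Backward pass:
LF_Task 10 = 42; LS_Task 10 = 42−14 = 28
LF_Task 9 = LS_Task 10 = 28; LS_Task 9 = 28−15 = 13
LF_Task 8 = LS_Task 10 = 28; LS_Task 8 = 28−6 = 22
LF_Task 7 = LS_Task 8 = 22; LS_Task 7 = 22−10 = 12
LF_Task 6 = LS_Task 10 = 28; LS_Task 6 = 28−5 = 23
LF_Task 5 = LS_Task 10 = 28; LS_Task 5 = 28−13 = 15
LF_Task 4 = min(LS_Task 6=23, LS_Task 7=12, LS_Task 9=13) = 12; LS_Task 4 = 12−12 = 0
LF_Task 3 = min(LS_Task 7=12, LS_Task 8=22) = 12; LS_Task 3 = 12−8 = 4
LF_Task 2 = LS_Task 10 = 28; LS_Task 2 = 28−12 = 16
LF_Task 1 = LS_Task 5 = 15; LS_Task 1 = 15−4 = 11
Slack_Task 2 = LS_Task 2 − ES_Task 2 = 16 − 0 = 16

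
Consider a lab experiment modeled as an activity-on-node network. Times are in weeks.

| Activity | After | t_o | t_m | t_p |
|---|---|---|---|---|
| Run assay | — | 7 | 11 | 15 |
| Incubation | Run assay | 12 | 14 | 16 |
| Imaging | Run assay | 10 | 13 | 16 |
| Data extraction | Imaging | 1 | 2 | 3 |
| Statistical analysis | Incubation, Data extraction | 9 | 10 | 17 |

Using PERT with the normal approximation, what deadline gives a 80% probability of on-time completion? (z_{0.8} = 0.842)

te_Run assay = (7 + 4·11 + 15)/6 = 66/6 = 11; σ²_Run assay = ((15−7)/6)² = 1.778
te_Incubation = (12 + 4·14 + 16)/6 = 84/6 = 14; σ²_Incubation = ((16−12)/6)² = 0.444
te_Imaging = (10 + 4·13 + 16)/6 = 78/6 = 13; σ²_Imaging = ((16−10)/6)² = 1.000
te_Data extraction = (1 + 4·2 + 3)/6 = 12/6 = 2; σ²_Data extraction = ((3−1)/6)² = 0.111
te_Statistical analysis = (9 + 4·10 + 17)/6 = 66/6 = 11; σ²_Statistical analysis = ((17−9)/6)² = 1.778

Forward pass:
ES_Run assay = 0; EF_Run assay = 11
ES_Incubation = 11; EF_Incubation = 11+14 = 25
ES_Imaging = 11; EF_Imaging = 11+13 = 24
ES_Data extraction = 24; EF_Data extraction = 24+2 = 26
ES_Statistical analysis = max(EF_Incubation=25, EF_Data extraction=26) = 26; EF_Statistical analysis = 26+11 = 37
Expected project duration μ = 37 weeks. Critical path: Run assay → Imaging → Data extraction → Statistical analysis.

Variance along critical path = 1.778 + 1.000 + 0.111 + 1.778 = 4.667; σ = 2.160 weeks.
D = μ + z·σ = 37 + 0.842·2.160 = 38.8 weeks

38.8 weeks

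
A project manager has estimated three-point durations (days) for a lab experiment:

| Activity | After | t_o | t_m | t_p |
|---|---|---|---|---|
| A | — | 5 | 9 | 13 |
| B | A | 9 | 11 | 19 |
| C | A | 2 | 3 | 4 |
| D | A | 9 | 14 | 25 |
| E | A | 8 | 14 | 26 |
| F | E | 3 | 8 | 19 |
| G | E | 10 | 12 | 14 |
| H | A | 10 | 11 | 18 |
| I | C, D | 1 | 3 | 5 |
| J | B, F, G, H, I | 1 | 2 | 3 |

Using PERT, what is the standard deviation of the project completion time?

te_A = (5 + 4·9 + 13)/6 = 54/6 = 9; σ²_A = ((13−5)/6)² = 1.778
te_B = (9 + 4·11 + 19)/6 = 72/6 = 12; σ²_B = ((19−9)/6)² = 2.778
te_C = (2 + 4·3 + 4)/6 = 18/6 = 3; σ²_C = ((4−2)/6)² = 0.111
te_D = (9 + 4·14 + 25)/6 = 90/6 = 15; σ²_D = ((25−9)/6)² = 7.111
te_E = (8 + 4·14 + 26)/6 = 90/6 = 15; σ²_E = ((26−8)/6)² = 9.000
te_F = (3 + 4·8 + 19)/6 = 54/6 = 9; σ²_F = ((19−3)/6)² = 7.111
te_G = (10 + 4·12 + 14)/6 = 72/6 = 12; σ²_G = ((14−10)/6)² = 0.444
te_H = (10 + 4·11 + 18)/6 = 72/6 = 12; σ²_H = ((18−10)/6)² = 1.778
te_I = (1 + 4·3 + 5)/6 = 18/6 = 3; σ²_I = ((5−1)/6)² = 0.444
te_J = (1 + 4·2 + 3)/6 = 12/6 = 2; σ²_J = ((3−1)/6)² = 0.111

Forward pass:
ES_A = 0; EF_A = 9
ES_B = 9; EF_B = 9+12 = 21
ES_C = 9; EF_C = 9+3 = 12
ES_D = 9; EF_D = 9+15 = 24
ES_E = 9; EF_E = 9+15 = 24
ES_F = 24; EF_F = 24+9 = 33
ES_G = 24; EF_G = 24+12 = 36
ES_H = 9; EF_H = 9+12 = 21
ES_I = max(EF_C=12, EF_D=24) = 24; EF_I = 24+3 = 27
ES_J = max(EF_B=21, EF_F=33, EF_G=36, EF_H=21, EF_I=27) = 36; EF_J = 36+2 = 38
Expected project duration μ = 38 days. Critical path: A → E → G → J.

Variance along critical path = 1.778 + 9.000 + 0.444 + 0.111 = 11.333
σ = √11.333 = 3.367 days

3.37 days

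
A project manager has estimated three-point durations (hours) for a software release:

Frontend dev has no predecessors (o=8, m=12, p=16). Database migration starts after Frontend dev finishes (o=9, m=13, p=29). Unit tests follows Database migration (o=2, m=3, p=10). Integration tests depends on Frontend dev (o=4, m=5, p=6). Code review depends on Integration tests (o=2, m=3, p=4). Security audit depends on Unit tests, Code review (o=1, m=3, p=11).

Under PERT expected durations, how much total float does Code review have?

11 hours

te_Frontend dev = (8 + 4·12 + 16)/6 = 72/6 = 12
te_Database migration = (9 + 4·13 + 29)/6 = 90/6 = 15
te_Unit tests = (2 + 4·3 + 10)/6 = 24/6 = 4
te_Integration tests = (4 + 4·5 + 6)/6 = 30/6 = 5
te_Code review = (2 + 4·3 + 4)/6 = 18/6 = 3
te_Security audit = (1 + 4·3 + 11)/6 = 24/6 = 4

Forward pass:
ES_Frontend dev = 0; EF_Frontend dev = 12
ES_Database migration = 12; EF_Database migration = 12+15 = 27
ES_Unit tests = 27; EF_Unit tests = 27+4 = 31
ES_Integration tests = 12; EF_Integration tests = 12+5 = 17
ES_Code review = 17; EF_Code review = 17+3 = 20
ES_Security audit = max(EF_Unit tests=31, EF_Code review=20) = 31; EF_Security audit = 31+4 = 35
Expected project duration μ = 35 hours. Critical path: Frontend dev → Database migration → Unit tests → Security audit.

Backward pass:
LF_Security audit = 35; LS_Security audit = 35−4 = 31
LF_Code review = LS_Security audit = 31; LS_Code review = 31−3 = 28
LF_Integration tests = LS_Code review = 28; LS_Integration tests = 28−5 = 23
LF_Unit tests = LS_Security audit = 31; LS_Unit tests = 31−4 = 27
LF_Database migration = LS_Unit tests = 27; LS_Database migration = 27−15 = 12
LF_Frontend dev = min(LS_Database migration=12, LS_Integration tests=23) = 12; LS_Frontend dev = 12−12 = 0
Slack_Code review = LS_Code review − ES_Code review = 28 − 17 = 11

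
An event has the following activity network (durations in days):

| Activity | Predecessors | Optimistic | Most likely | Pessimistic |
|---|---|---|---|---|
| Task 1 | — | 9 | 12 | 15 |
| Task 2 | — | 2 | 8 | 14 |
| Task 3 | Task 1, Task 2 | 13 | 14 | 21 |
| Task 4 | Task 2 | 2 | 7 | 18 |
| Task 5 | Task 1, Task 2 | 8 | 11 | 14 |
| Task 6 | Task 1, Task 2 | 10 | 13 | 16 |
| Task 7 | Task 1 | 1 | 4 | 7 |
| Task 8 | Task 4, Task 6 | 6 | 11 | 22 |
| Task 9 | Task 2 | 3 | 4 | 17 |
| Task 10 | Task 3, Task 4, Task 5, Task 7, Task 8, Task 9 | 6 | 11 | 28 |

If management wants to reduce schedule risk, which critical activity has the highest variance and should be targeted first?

te_Task 1 = (9 + 4·12 + 15)/6 = 72/6 = 12; σ²_Task 1 = ((15−9)/6)² = 1.000
te_Task 2 = (2 + 4·8 + 14)/6 = 48/6 = 8; σ²_Task 2 = ((14−2)/6)² = 4.000
te_Task 3 = (13 + 4·14 + 21)/6 = 90/6 = 15; σ²_Task 3 = ((21−13)/6)² = 1.778
te_Task 4 = (2 + 4·7 + 18)/6 = 48/6 = 8; σ²_Task 4 = ((18−2)/6)² = 7.111
te_Task 5 = (8 + 4·11 + 14)/6 = 66/6 = 11; σ²_Task 5 = ((14−8)/6)² = 1.000
te_Task 6 = (10 + 4·13 + 16)/6 = 78/6 = 13; σ²_Task 6 = ((16−10)/6)² = 1.000
te_Task 7 = (1 + 4·4 + 7)/6 = 24/6 = 4; σ²_Task 7 = ((7−1)/6)² = 1.000
te_Task 8 = (6 + 4·11 + 22)/6 = 72/6 = 12; σ²_Task 8 = ((22−6)/6)² = 7.111
te_Task 9 = (3 + 4·4 + 17)/6 = 36/6 = 6; σ²_Task 9 = ((17−3)/6)² = 5.444
te_Task 10 = (6 + 4·11 + 28)/6 = 78/6 = 13; σ²_Task 10 = ((28−6)/6)² = 13.444

Forward pass:
ES_Task 1 = 0; EF_Task 1 = 12
ES_Task 2 = 0; EF_Task 2 = 8
ES_Task 3 = max(EF_Task 1=12, EF_Task 2=8) = 12; EF_Task 3 = 12+15 = 27
ES_Task 4 = 8; EF_Task 4 = 8+8 = 16
ES_Task 5 = max(EF_Task 1=12, EF_Task 2=8) = 12; EF_Task 5 = 12+11 = 23
ES_Task 6 = max(EF_Task 1=12, EF_Task 2=8) = 12; EF_Task 6 = 12+13 = 25
ES_Task 7 = 12; EF_Task 7 = 12+4 = 16
ES_Task 8 = max(EF_Task 4=16, EF_Task 6=25) = 25; EF_Task 8 = 25+12 = 37
ES_Task 9 = 8; EF_Task 9 = 8+6 = 14
ES_Task 10 = max(EF_Task 3=27, EF_Task 4=16, EF_Task 5=23, EF_Task 7=16, EF_Task 8=37, EF_Task 9=14) = 37; EF_Task 10 = 37+13 = 50
Expected project duration μ = 50 days. Critical path: Task 1 → Task 6 → Task 8 → Task 10.

Variances on critical path: σ²_Task 1=1.000, σ²_Task 6=1.000, σ²_Task 8=7.111, σ²_Task 10=13.444.
Largest is σ²_Task 10 = 13.444.

Task 10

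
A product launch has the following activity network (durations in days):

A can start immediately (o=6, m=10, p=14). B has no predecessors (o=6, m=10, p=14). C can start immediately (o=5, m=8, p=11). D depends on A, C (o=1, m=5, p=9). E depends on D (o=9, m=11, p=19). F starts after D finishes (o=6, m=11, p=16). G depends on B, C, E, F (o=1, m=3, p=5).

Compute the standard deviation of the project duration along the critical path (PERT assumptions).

2.60 days

te_A = (6 + 4·10 + 14)/6 = 60/6 = 10; σ²_A = ((14−6)/6)² = 1.778
te_B = (6 + 4·10 + 14)/6 = 60/6 = 10; σ²_B = ((14−6)/6)² = 1.778
te_C = (5 + 4·8 + 11)/6 = 48/6 = 8; σ²_C = ((11−5)/6)² = 1.000
te_D = (1 + 4·5 + 9)/6 = 30/6 = 5; σ²_D = ((9−1)/6)² = 1.778
te_E = (9 + 4·11 + 19)/6 = 72/6 = 12; σ²_E = ((19−9)/6)² = 2.778
te_F = (6 + 4·11 + 16)/6 = 66/6 = 11; σ²_F = ((16−6)/6)² = 2.778
te_G = (1 + 4·3 + 5)/6 = 18/6 = 3; σ²_G = ((5−1)/6)² = 0.444

Forward pass:
ES_A = 0; EF_A = 10
ES_B = 0; EF_B = 10
ES_C = 0; EF_C = 8
ES_D = max(EF_A=10, EF_C=8) = 10; EF_D = 10+5 = 15
ES_E = 15; EF_E = 15+12 = 27
ES_F = 15; EF_F = 15+11 = 26
ES_G = max(EF_B=10, EF_C=8, EF_E=27, EF_F=26) = 27; EF_G = 27+3 = 30
Expected project duration μ = 30 days. Critical path: A → D → E → G.

Variance along critical path = 1.778 + 1.778 + 2.778 + 0.444 = 6.778
σ = √6.778 = 2.603 days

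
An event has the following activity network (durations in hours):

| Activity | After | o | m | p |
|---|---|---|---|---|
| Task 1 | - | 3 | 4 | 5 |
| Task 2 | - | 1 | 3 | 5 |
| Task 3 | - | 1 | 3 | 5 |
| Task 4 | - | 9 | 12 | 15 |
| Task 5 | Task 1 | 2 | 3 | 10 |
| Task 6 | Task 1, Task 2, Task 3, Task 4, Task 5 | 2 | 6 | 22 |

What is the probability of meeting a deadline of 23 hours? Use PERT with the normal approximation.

0.806

te_Task 1 = (3 + 4·4 + 5)/6 = 24/6 = 4; σ²_Task 1 = ((5−3)/6)² = 0.111
te_Task 2 = (1 + 4·3 + 5)/6 = 18/6 = 3; σ²_Task 2 = ((5−1)/6)² = 0.444
te_Task 3 = (1 + 4·3 + 5)/6 = 18/6 = 3; σ²_Task 3 = ((5−1)/6)² = 0.444
te_Task 4 = (9 + 4·12 + 15)/6 = 72/6 = 12; σ²_Task 4 = ((15−9)/6)² = 1.000
te_Task 5 = (2 + 4·3 + 10)/6 = 24/6 = 4; σ²_Task 5 = ((10−2)/6)² = 1.778
te_Task 6 = (2 + 4·6 + 22)/6 = 48/6 = 8; σ²_Task 6 = ((22−2)/6)² = 11.111

Forward pass:
ES_Task 1 = 0; EF_Task 1 = 4
ES_Task 2 = 0; EF_Task 2 = 3
ES_Task 3 = 0; EF_Task 3 = 3
ES_Task 4 = 0; EF_Task 4 = 12
ES_Task 5 = 4; EF_Task 5 = 4+4 = 8
ES_Task 6 = max(EF_Task 1=4, EF_Task 2=3, EF_Task 3=3, EF_Task 4=12, EF_Task 5=8) = 12; EF_Task 6 = 12+8 = 20
Expected project duration μ = 20 hours. Critical path: Task 4 → Task 6.

Variance along critical path = 1.000 + 11.111 = 12.111; σ = √12.111 = 3.480 hours.
Z = (23 − 20) / 3.480 = 0.862
P(T ≤ 23) = Φ(0.862) ≈ 0.806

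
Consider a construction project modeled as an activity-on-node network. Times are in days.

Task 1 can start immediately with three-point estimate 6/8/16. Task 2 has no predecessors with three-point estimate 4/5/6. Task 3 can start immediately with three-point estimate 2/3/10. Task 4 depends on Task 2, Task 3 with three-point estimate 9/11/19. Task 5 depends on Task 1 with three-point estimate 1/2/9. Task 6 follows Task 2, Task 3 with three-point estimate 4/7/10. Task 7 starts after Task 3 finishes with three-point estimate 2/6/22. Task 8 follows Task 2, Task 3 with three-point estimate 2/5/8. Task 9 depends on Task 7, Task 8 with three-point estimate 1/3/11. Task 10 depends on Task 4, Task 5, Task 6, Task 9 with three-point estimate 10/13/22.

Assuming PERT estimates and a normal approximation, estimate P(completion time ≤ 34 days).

te_Task 1 = (6 + 4·8 + 16)/6 = 54/6 = 9; σ²_Task 1 = ((16−6)/6)² = 2.778
te_Task 2 = (4 + 4·5 + 6)/6 = 30/6 = 5; σ²_Task 2 = ((6−4)/6)² = 0.111
te_Task 3 = (2 + 4·3 + 10)/6 = 24/6 = 4; σ²_Task 3 = ((10−2)/6)² = 1.778
te_Task 4 = (9 + 4·11 + 19)/6 = 72/6 = 12; σ²_Task 4 = ((19−9)/6)² = 2.778
te_Task 5 = (1 + 4·2 + 9)/6 = 18/6 = 3; σ²_Task 5 = ((9−1)/6)² = 1.778
te_Task 6 = (4 + 4·7 + 10)/6 = 42/6 = 7; σ²_Task 6 = ((10−4)/6)² = 1.000
te_Task 7 = (2 + 4·6 + 22)/6 = 48/6 = 8; σ²_Task 7 = ((22−2)/6)² = 11.111
te_Task 8 = (2 + 4·5 + 8)/6 = 30/6 = 5; σ²_Task 8 = ((8−2)/6)² = 1.000
te_Task 9 = (1 + 4·3 + 11)/6 = 24/6 = 4; σ²_Task 9 = ((11−1)/6)² = 2.778
te_Task 10 = (10 + 4·13 + 22)/6 = 84/6 = 14; σ²_Task 10 = ((22−10)/6)² = 4.000

Forward pass:
ES_Task 1 = 0; EF_Task 1 = 9
ES_Task 2 = 0; EF_Task 2 = 5
ES_Task 3 = 0; EF_Task 3 = 4
ES_Task 4 = max(EF_Task 2=5, EF_Task 3=4) = 5; EF_Task 4 = 5+12 = 17
ES_Task 5 = 9; EF_Task 5 = 9+3 = 12
ES_Task 6 = max(EF_Task 2=5, EF_Task 3=4) = 5; EF_Task 6 = 5+7 = 12
ES_Task 7 = 4; EF_Task 7 = 4+8 = 12
ES_Task 8 = max(EF_Task 2=5, EF_Task 3=4) = 5; EF_Task 8 = 5+5 = 10
ES_Task 9 = max(EF_Task 7=12, EF_Task 8=10) = 12; EF_Task 9 = 12+4 = 16
ES_Task 10 = max(EF_Task 4=17, EF_Task 5=12, EF_Task 6=12, EF_Task 9=16) = 17; EF_Task 10 = 17+14 = 31
Expected project duration μ = 31 days. Critical path: Task 2 → Task 4 → Task 10.

Variance along critical path = 0.111 + 2.778 + 4.000 = 6.889; σ = √6.889 = 2.625 days.
Z = (34 − 31) / 2.625 = 1.143
P(T ≤ 34) = Φ(1.143) ≈ 0.873

0.873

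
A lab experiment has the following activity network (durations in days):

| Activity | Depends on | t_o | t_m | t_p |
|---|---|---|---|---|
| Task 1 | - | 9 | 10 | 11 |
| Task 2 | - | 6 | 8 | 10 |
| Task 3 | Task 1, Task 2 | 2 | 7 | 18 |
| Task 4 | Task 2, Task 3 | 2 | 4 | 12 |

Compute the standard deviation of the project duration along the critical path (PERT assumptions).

te_Task 1 = (9 + 4·10 + 11)/6 = 60/6 = 10; σ²_Task 1 = ((11−9)/6)² = 0.111
te_Task 2 = (6 + 4·8 + 10)/6 = 48/6 = 8; σ²_Task 2 = ((10−6)/6)² = 0.444
te_Task 3 = (2 + 4·7 + 18)/6 = 48/6 = 8; σ²_Task 3 = ((18−2)/6)² = 7.111
te_Task 4 = (2 + 4·4 + 12)/6 = 30/6 = 5; σ²_Task 4 = ((12−2)/6)² = 2.778

Forward pass:
ES_Task 1 = 0; EF_Task 1 = 10
ES_Task 2 = 0; EF_Task 2 = 8
ES_Task 3 = max(EF_Task 1=10, EF_Task 2=8) = 10; EF_Task 3 = 10+8 = 18
ES_Task 4 = max(EF_Task 2=8, EF_Task 3=18) = 18; EF_Task 4 = 18+5 = 23
Expected project duration μ = 23 days. Critical path: Task 1 → Task 3 → Task 4.

Variance along critical path = 0.111 + 7.111 + 2.778 = 10.000
σ = √10.000 = 3.162 days

3.16 days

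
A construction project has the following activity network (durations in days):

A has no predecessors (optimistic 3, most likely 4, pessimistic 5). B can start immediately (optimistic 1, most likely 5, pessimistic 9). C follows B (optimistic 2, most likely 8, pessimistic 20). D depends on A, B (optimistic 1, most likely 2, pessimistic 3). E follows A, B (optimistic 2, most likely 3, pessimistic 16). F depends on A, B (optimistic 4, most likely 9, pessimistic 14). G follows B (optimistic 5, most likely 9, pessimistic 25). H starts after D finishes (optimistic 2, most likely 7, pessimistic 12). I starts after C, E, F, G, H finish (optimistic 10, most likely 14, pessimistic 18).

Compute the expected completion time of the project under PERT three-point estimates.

30 days

te_A = (3 + 4·4 + 5)/6 = 24/6 = 4
te_B = (1 + 4·5 + 9)/6 = 30/6 = 5
te_C = (2 + 4·8 + 20)/6 = 54/6 = 9
te_D = (1 + 4·2 + 3)/6 = 12/6 = 2
te_E = (2 + 4·3 + 16)/6 = 30/6 = 5
te_F = (4 + 4·9 + 14)/6 = 54/6 = 9
te_G = (5 + 4·9 + 25)/6 = 66/6 = 11
te_H = (2 + 4·7 + 12)/6 = 42/6 = 7
te_I = (10 + 4·14 + 18)/6 = 84/6 = 14

Forward pass:
ES_A = 0; EF_A = 4
ES_B = 0; EF_B = 5
ES_C = 5; EF_C = 5+9 = 14
ES_D = max(EF_A=4, EF_B=5) = 5; EF_D = 5+2 = 7
ES_E = max(EF_A=4, EF_B=5) = 5; EF_E = 5+5 = 10
ES_F = max(EF_A=4, EF_B=5) = 5; EF_F = 5+9 = 14
ES_G = 5; EF_G = 5+11 = 16
ES_H = 7; EF_H = 7+7 = 14
ES_I = max(EF_C=14, EF_E=10, EF_F=14, EF_G=16, EF_H=14) = 16; EF_I = 16+14 = 30
Expected project duration μ = 30 days. Critical path: B → G → I.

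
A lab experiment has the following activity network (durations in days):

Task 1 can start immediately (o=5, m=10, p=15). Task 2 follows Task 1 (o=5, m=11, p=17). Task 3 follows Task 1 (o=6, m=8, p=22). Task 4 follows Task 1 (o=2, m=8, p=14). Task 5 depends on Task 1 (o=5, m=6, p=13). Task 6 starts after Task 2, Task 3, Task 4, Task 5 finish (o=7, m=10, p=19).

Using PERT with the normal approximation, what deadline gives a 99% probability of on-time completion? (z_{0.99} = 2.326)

te_Task 1 = (5 + 4·10 + 15)/6 = 60/6 = 10; σ²_Task 1 = ((15−5)/6)² = 2.778
te_Task 2 = (5 + 4·11 + 17)/6 = 66/6 = 11; σ²_Task 2 = ((17−5)/6)² = 4.000
te_Task 3 = (6 + 4·8 + 22)/6 = 60/6 = 10; σ²_Task 3 = ((22−6)/6)² = 7.111
te_Task 4 = (2 + 4·8 + 14)/6 = 48/6 = 8; σ²_Task 4 = ((14−2)/6)² = 4.000
te_Task 5 = (5 + 4·6 + 13)/6 = 42/6 = 7; σ²_Task 5 = ((13−5)/6)² = 1.778
te_Task 6 = (7 + 4·10 + 19)/6 = 66/6 = 11; σ²_Task 6 = ((19−7)/6)² = 4.000

Forward pass:
ES_Task 1 = 0; EF_Task 1 = 10
ES_Task 2 = 10; EF_Task 2 = 10+11 = 21
ES_Task 3 = 10; EF_Task 3 = 10+10 = 20
ES_Task 4 = 10; EF_Task 4 = 10+8 = 18
ES_Task 5 = 10; EF_Task 5 = 10+7 = 17
ES_Task 6 = max(EF_Task 2=21, EF_Task 3=20, EF_Task 4=18, EF_Task 5=17) = 21; EF_Task 6 = 21+11 = 32
Expected project duration μ = 32 days. Critical path: Task 1 → Task 2 → Task 6.

Variance along critical path = 2.778 + 4.000 + 4.000 = 10.778; σ = 3.283 days.
D = μ + z·σ = 32 + 2.326·3.283 = 39.6 days

39.6 days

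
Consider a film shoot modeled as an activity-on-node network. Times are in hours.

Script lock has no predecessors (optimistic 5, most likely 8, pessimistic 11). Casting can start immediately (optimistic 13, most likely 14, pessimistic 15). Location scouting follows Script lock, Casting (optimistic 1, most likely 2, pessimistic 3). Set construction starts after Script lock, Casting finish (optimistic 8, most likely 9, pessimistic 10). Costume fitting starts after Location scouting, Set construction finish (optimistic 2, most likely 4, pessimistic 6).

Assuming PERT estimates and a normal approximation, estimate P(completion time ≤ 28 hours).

te_Script lock = (5 + 4·8 + 11)/6 = 48/6 = 8; σ²_Script lock = ((11−5)/6)² = 1.000
te_Casting = (13 + 4·14 + 15)/6 = 84/6 = 14; σ²_Casting = ((15−13)/6)² = 0.111
te_Location scouting = (1 + 4·2 + 3)/6 = 12/6 = 2; σ²_Location scouting = ((3−1)/6)² = 0.111
te_Set construction = (8 + 4·9 + 10)/6 = 54/6 = 9; σ²_Set construction = ((10−8)/6)² = 0.111
te_Costume fitting = (2 + 4·4 + 6)/6 = 24/6 = 4; σ²_Costume fitting = ((6−2)/6)² = 0.444

Forward pass:
ES_Script lock = 0; EF_Script lock = 8
ES_Casting = 0; EF_Casting = 14
ES_Location scouting = max(EF_Script lock=8, EF_Casting=14) = 14; EF_Location scouting = 14+2 = 16
ES_Set construction = max(EF_Script lock=8, EF_Casting=14) = 14; EF_Set construction = 14+9 = 23
ES_Costume fitting = max(EF_Location scouting=16, EF_Set construction=23) = 23; EF_Costume fitting = 23+4 = 27
Expected project duration μ = 27 hours. Critical path: Casting → Set construction → Costume fitting.

Variance along critical path = 0.111 + 0.111 + 0.444 = 0.667; σ = √0.667 = 0.816 hours.
Z = (28 − 27) / 0.816 = 1.225
P(T ≤ 28) = Φ(1.225) ≈ 0.890

0.890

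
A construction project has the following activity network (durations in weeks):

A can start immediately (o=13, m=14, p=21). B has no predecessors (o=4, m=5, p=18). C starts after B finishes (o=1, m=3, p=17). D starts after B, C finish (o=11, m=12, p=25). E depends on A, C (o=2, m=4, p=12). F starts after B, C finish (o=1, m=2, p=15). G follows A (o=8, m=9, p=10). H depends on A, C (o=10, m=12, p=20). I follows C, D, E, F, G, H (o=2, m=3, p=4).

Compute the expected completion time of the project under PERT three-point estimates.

te_A = (13 + 4·14 + 21)/6 = 90/6 = 15
te_B = (4 + 4·5 + 18)/6 = 42/6 = 7
te_C = (1 + 4·3 + 17)/6 = 30/6 = 5
te_D = (11 + 4·12 + 25)/6 = 84/6 = 14
te_E = (2 + 4·4 + 12)/6 = 30/6 = 5
te_F = (1 + 4·2 + 15)/6 = 24/6 = 4
te_G = (8 + 4·9 + 10)/6 = 54/6 = 9
te_H = (10 + 4·12 + 20)/6 = 78/6 = 13
te_I = (2 + 4·3 + 4)/6 = 18/6 = 3

Forward pass:
ES_A = 0; EF_A = 15
ES_B = 0; EF_B = 7
ES_C = 7; EF_C = 7+5 = 12
ES_D = max(EF_B=7, EF_C=12) = 12; EF_D = 12+14 = 26
ES_E = max(EF_A=15, EF_C=12) = 15; EF_E = 15+5 = 20
ES_F = max(EF_B=7, EF_C=12) = 12; EF_F = 12+4 = 16
ES_G = 15; EF_G = 15+9 = 24
ES_H = max(EF_A=15, EF_C=12) = 15; EF_H = 15+13 = 28
ES_I = max(EF_C=12, EF_D=26, EF_E=20, EF_F=16, EF_G=24, EF_H=28) = 28; EF_I = 28+3 = 31
Expected project duration μ = 31 weeks. Critical path: A → H → I.

31 weeks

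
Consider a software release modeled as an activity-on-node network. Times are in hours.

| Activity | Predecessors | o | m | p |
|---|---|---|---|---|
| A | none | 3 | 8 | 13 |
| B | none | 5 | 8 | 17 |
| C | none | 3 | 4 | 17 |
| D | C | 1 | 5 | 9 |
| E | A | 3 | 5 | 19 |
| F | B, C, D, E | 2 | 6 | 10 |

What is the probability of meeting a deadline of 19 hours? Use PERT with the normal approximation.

te_A = (3 + 4·8 + 13)/6 = 48/6 = 8; σ²_A = ((13−3)/6)² = 2.778
te_B = (5 + 4·8 + 17)/6 = 54/6 = 9; σ²_B = ((17−5)/6)² = 4.000
te_C = (3 + 4·4 + 17)/6 = 36/6 = 6; σ²_C = ((17−3)/6)² = 5.444
te_D = (1 + 4·5 + 9)/6 = 30/6 = 5; σ²_D = ((9−1)/6)² = 1.778
te_E = (3 + 4·5 + 19)/6 = 42/6 = 7; σ²_E = ((19−3)/6)² = 7.111
te_F = (2 + 4·6 + 10)/6 = 36/6 = 6; σ²_F = ((10−2)/6)² = 1.778

Forward pass:
ES_A = 0; EF_A = 8
ES_B = 0; EF_B = 9
ES_C = 0; EF_C = 6
ES_D = 6; EF_D = 6+5 = 11
ES_E = 8; EF_E = 8+7 = 15
ES_F = max(EF_B=9, EF_C=6, EF_D=11, EF_E=15) = 15; EF_F = 15+6 = 21
Expected project duration μ = 21 hours. Critical path: A → E → F.

Variance along critical path = 2.778 + 7.111 + 1.778 = 11.667; σ = √11.667 = 3.416 hours.
Z = (19 − 21) / 3.416 = -0.586
P(T ≤ 19) = Φ(-0.586) ≈ 0.279

0.279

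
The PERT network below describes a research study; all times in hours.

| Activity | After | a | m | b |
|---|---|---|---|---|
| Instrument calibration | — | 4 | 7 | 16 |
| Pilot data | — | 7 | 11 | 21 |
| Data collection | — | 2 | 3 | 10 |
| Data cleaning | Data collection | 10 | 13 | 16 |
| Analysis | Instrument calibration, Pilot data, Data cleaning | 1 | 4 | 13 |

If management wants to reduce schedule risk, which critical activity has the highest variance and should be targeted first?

Analysis

te_Instrument calibration = (4 + 4·7 + 16)/6 = 48/6 = 8; σ²_Instrument calibration = ((16−4)/6)² = 4.000
te_Pilot data = (7 + 4·11 + 21)/6 = 72/6 = 12; σ²_Pilot data = ((21−7)/6)² = 5.444
te_Data collection = (2 + 4·3 + 10)/6 = 24/6 = 4; σ²_Data collection = ((10−2)/6)² = 1.778
te_Data cleaning = (10 + 4·13 + 16)/6 = 78/6 = 13; σ²_Data cleaning = ((16−10)/6)² = 1.000
te_Analysis = (1 + 4·4 + 13)/6 = 30/6 = 5; σ²_Analysis = ((13−1)/6)² = 4.000

Forward pass:
ES_Instrument calibration = 0; EF_Instrument calibration = 8
ES_Pilot data = 0; EF_Pilot data = 12
ES_Data collection = 0; EF_Data collection = 4
ES_Data cleaning = 4; EF_Data cleaning = 4+13 = 17
ES_Analysis = max(EF_Instrument calibration=8, EF_Pilot data=12, EF_Data cleaning=17) = 17; EF_Analysis = 17+5 = 22
Expected project duration μ = 22 hours. Critical path: Data collection → Data cleaning → Analysis.

Variances on critical path: σ²_Data collection=1.778, σ²_Data cleaning=1.000, σ²_Analysis=4.000.
Largest is σ²_Analysis = 4.000.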